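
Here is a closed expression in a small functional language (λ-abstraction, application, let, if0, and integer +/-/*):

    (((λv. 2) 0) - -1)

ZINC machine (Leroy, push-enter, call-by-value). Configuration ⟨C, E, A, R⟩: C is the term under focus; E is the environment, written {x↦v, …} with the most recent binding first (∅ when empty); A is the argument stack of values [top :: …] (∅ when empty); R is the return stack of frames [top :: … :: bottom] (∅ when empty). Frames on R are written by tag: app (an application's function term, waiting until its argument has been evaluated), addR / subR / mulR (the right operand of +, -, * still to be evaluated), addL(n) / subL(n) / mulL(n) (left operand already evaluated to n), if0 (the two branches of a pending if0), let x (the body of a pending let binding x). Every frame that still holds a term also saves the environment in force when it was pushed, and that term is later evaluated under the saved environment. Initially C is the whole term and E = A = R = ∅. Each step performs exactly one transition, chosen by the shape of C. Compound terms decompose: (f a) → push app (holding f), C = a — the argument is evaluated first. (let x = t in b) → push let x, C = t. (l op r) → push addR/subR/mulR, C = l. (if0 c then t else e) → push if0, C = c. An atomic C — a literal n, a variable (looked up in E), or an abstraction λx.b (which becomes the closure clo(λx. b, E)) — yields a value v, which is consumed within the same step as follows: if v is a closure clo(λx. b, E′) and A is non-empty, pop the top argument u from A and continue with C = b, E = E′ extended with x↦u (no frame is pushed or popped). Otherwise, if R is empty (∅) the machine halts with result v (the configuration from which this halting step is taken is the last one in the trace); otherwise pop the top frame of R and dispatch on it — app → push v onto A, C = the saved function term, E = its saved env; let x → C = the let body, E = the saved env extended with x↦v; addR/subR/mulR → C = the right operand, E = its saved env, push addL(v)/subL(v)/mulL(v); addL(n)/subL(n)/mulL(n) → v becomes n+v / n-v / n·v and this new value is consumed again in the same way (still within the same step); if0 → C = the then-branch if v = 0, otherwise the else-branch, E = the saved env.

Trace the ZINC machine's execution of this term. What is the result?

[0] ⟨C=(((λv. 2) 0) - -1); E=∅; A=∅; R=∅⟩
[1] ⟨C=((λv. 2) 0); E=∅; A=∅; R=[subR]⟩
[2] ⟨C=0; E=∅; A=∅; R=[app :: subR]⟩
[3] ⟨C=(λv. 2); E=∅; A=[0]; R=[subR]⟩
[4] ⟨C=2; E={v↦0}; A=∅; R=[subR]⟩
[5] ⟨C=-1; E=∅; A=∅; R=[subL(2)]⟩
→ final value 3

Answer: 3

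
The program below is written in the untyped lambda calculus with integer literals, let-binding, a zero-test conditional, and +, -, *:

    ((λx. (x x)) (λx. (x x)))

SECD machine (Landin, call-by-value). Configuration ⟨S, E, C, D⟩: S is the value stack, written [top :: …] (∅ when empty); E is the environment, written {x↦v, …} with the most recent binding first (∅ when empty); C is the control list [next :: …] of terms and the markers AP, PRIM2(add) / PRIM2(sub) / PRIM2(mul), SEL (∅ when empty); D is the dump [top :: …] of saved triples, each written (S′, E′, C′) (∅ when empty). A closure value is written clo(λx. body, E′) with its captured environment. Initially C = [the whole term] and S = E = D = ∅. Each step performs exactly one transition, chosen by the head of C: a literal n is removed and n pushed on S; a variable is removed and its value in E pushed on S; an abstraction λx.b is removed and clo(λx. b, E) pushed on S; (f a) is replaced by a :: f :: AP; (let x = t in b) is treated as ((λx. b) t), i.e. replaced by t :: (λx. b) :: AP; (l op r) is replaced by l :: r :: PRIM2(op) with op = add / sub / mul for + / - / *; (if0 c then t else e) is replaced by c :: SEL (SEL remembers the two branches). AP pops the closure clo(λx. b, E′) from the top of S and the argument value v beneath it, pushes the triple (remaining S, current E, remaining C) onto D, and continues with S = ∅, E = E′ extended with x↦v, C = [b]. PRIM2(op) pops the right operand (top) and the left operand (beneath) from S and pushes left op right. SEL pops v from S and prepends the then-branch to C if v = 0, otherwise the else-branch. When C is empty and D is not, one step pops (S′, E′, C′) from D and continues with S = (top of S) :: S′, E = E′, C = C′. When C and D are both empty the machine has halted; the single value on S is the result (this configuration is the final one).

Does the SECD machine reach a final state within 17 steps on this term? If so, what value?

Answer: DIVERGES (no final state within 17 steps)

Derivation:
t=0: ⟨S=∅; E=∅; C=[((λx. (x x)) (λx. (x x)))]; D=∅⟩
t=1: ⟨S=∅; E=∅; C=[(λx. (x x)) :: (λx. (x x)) :: AP]; D=∅⟩
t=2: ⟨S=[clo(λx. (x x), ∅)]; E=∅; C=[(λx. (x x)) :: AP]; D=∅⟩
t=3: ⟨S=[clo(λx. (x x), ∅) :: clo(λx. (x x), ∅)]; E=∅; C=[AP]; D=∅⟩
t=4: ⟨S=∅; E={x↦clo(λx. (x x), ∅)}; C=[(x x)]; D=[(∅, ∅, ∅)]⟩
t=5: ⟨S=∅; E={x↦clo(λx. (x x), ∅)}; C=[x :: x :: AP]; D=[(∅, ∅, ∅)]⟩
t=6: ⟨S=[clo(λx. (x x), ∅)]; E={x↦clo(λx. (x x), ∅)}; C=[x :: AP]; D=[(∅, ∅, ∅)]⟩
t=7: ⟨S=[clo(λx. (x x), ∅) :: clo(λx. (x x), ∅)]; E={x↦clo(λx. (x x), ∅)}; C=[AP]; D=[(∅, ∅, ∅)]⟩
t=8: ⟨S=∅; E={x↦clo(λx. (x x), ∅)}; C=[(x x)]; D=[(∅, {x↦clo(λx. (x x), ∅)}, ∅) :: (∅, ∅, ∅)]⟩
t=9: ⟨S=∅; E={x↦clo(λx. (x x), ∅)}; C=[x :: x :: AP]; D=[(∅, {x↦clo(λx. (x x), ∅)}, ∅) :: (∅, ∅, ∅)]⟩
t=10: ⟨S=[clo(λx. (x x), ∅)]; E={x↦clo(λx. (x x), ∅)}; C=[x :: AP]; D=[(∅, {x↦clo(λx. (x x), ∅)}, ∅) :: (∅, ∅, ∅)]⟩
t=11: ⟨S=[clo(λx. (x x), ∅) :: clo(λx. (x x), ∅)]; E={x↦clo(λx. (x x), ∅)}; C=[AP]; D=[(∅, {x↦clo(λx. (x x), ∅)}, ∅) :: (∅, ∅, ∅)]⟩
t=12: ⟨S=∅; E={x↦clo(λx. (x x), ∅)}; C=[(x x)]; D=[(∅, {x↦clo(λx. (x x), ∅)}, ∅) :: (∅, {x↦clo(λx. (x x), ∅)}, ∅) :: (∅, ∅, ∅)]⟩
t=13: ⟨S=∅; E={x↦clo(λx. (x x), ∅)}; C=[x :: x :: AP]; D=[(∅, {x↦clo(λx. (x x), ∅)}, ∅) :: (∅, {x↦clo(λx. (x x), ∅)}, ∅) :: (∅, ∅, ∅)]⟩
t=14: ⟨S=[clo(λx. (x x), ∅)]; E={x↦clo(λx. (x x), ∅)}; C=[x :: AP]; D=[(∅, {x↦clo(λx. (x x), ∅)}, ∅) :: (∅, {x↦clo(λx. (x x), ∅)}, ∅) :: (∅, ∅, ∅)]⟩
t=15: ⟨S=[clo(λx. (x x), ∅) :: clo(λx. (x x), ∅)]; E={x↦clo(λx. (x x), ∅)}; C=[AP]; D=[(∅, {x↦clo(λx. (x x), ∅)}, ∅) :: (∅, {x↦clo(λx. (x x), ∅)}, ∅) :: (∅, ∅, ∅)]⟩
t=16: ⟨S=∅; E={x↦clo(λx. (x x), ∅)}; C=[(x x)]; D=[(∅, {x↦clo(λx. (x x), ∅)}, ∅) :: (∅, {x↦clo(λx. (x x), ∅)}, ∅) :: (∅, {x↦clo(λx. (x x), ∅)}, ∅) :: (∅, ∅, ∅)]⟩
t=17: ⟨S=∅; E={x↦clo(λx. (x x), ∅)}; C=[x :: x :: AP]; D=[(∅, {x↦clo(λx. (x x), ∅)}, ∅) :: (∅, {x↦clo(λx. (x x), ∅)}, ∅) :: (∅, {x↦clo(λx. (x x), ∅)}, ∅) :: (∅, ∅, ∅)]⟩
→ 17 transitions taken and the configuration is still not final: no result within 17 steps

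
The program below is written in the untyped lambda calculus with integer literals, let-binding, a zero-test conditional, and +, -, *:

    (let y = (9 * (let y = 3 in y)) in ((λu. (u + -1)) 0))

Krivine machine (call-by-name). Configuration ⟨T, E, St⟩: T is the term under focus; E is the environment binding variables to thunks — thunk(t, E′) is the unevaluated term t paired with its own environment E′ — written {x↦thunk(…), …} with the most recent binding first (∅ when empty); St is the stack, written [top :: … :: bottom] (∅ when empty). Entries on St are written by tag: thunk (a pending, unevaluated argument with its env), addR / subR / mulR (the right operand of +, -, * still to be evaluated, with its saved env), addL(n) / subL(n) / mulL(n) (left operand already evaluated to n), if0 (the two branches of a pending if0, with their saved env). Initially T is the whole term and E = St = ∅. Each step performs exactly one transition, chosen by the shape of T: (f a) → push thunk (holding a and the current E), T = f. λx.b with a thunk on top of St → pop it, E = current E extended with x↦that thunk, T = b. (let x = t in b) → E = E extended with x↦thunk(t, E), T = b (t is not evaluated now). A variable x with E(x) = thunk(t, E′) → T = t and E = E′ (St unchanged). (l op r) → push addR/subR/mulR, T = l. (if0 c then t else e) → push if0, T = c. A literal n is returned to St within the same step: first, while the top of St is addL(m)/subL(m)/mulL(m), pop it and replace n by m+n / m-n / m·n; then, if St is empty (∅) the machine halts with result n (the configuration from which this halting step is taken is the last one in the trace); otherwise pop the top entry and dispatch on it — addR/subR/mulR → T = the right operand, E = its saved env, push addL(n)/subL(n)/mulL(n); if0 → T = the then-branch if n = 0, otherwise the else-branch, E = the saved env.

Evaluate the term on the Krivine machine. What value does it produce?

0. [T=(let y = (9 * (let y = 3 in y)) in ((λu. (u + -1)) 0)) | E=∅ | St=∅]
1. [T=((λu. (u + -1)) 0) | E={y↦thunk((9 * (let y = 3 in y)), ∅)} | St=∅]
2. [T=(λu. (u + -1)) | E={y↦thunk((9 * (let y = 3 in y)), ∅)} | St=[thunk]]
3. [T=(u + -1) | E={u↦thunk(0, {y↦thunk((9 * (let y = 3 in y)), ∅)}), y↦thunk((9 * (let y = 3 in y)), ∅)} | St=∅]
4. [T=u | E={u↦thunk(0, {y↦thunk((9 * (let y = 3 in y)), ∅)}), y↦thunk((9 * (let y = 3 in y)), ∅)} | St=[addR]]
5. [T=0 | E={y↦thunk((9 * (let y = 3 in y)), ∅)} | St=[addR]]
6. [T=-1 | E={u↦thunk(0, {y↦thunk((9 * (let y = 3 in y)), ∅)}), y↦thunk((9 * (let y = 3 in y)), ∅)} | St=[addL(0)]]
→ final value -1

Answer: -1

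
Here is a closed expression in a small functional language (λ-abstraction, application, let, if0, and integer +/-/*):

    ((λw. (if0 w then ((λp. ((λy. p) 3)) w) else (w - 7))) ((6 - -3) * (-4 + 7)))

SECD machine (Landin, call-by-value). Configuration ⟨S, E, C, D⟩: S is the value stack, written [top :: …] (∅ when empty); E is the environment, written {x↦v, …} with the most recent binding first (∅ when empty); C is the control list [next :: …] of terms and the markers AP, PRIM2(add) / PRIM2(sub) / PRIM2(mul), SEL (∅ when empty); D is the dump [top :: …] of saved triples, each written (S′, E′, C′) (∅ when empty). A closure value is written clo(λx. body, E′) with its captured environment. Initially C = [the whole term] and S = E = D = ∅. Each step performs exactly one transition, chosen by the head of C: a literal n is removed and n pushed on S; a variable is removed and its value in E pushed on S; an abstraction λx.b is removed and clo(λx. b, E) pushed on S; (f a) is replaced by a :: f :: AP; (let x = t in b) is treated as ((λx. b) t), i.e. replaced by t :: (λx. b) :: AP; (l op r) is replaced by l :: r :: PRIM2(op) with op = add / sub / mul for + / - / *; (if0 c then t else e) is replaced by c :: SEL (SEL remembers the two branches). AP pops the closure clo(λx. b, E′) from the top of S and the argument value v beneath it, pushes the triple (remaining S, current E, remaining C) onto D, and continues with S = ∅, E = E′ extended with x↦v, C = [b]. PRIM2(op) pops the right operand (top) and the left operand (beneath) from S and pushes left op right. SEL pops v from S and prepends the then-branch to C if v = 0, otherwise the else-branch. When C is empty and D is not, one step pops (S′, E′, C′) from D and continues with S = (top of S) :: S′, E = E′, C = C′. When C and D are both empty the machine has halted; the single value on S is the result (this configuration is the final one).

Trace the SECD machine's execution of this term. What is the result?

step 0: [S=∅ | E=∅ | C=[((λw. (if0 w then ((λp. ((λy. p) 3)) w) else (w - 7))) ((6 - -3) * (-4 + 7)))] | D=∅]
step 1: [S=∅ | E=∅ | C=[((6 - -3) * (-4 + 7)) :: (λw. (if0 w then ((λp. ((λy. p) 3)) w) else (w - 7))) :: AP] | D=∅]
step 2: [S=∅ | E=∅ | C=[(6 - -3) :: (-4 + 7) :: PRIM2(mul) :: (λw. (if0 w then ((λp. ((λy. p) 3)) w) else (w - 7))) :: AP] | D=∅]
step 3: [S=∅ | E=∅ | C=[6 :: -3 :: PRIM2(sub) :: (-4 + 7) :: PRIM2(mul) :: (λw. (if0 w then ((λp. ((λy. p) 3)) w) else (w - 7))) :: AP] | D=∅]
step 4: [S=[6] | E=∅ | C=[-3 :: PRIM2(sub) :: (-4 + 7) :: PRIM2(mul) :: (λw. (if0 w then ((λp. ((λy. p) 3)) w) else (w - 7))) :: AP] | D=∅]
step 5: [S=[-3 :: 6] | E=∅ | C=[PRIM2(sub) :: (-4 + 7) :: PRIM2(mul) :: (λw. (if0 w then ((λp. ((λy. p) 3)) w) else (w - 7))) :: AP] | D=∅]
step 6: [S=[9] | E=∅ | C=[(-4 + 7) :: PRIM2(mul) :: (λw. (if0 w then ((λp. ((λy. p) 3)) w) else (w - 7))) :: AP] | D=∅]
step 7: [S=[9] | E=∅ | C=[-4 :: 7 :: PRIM2(add) :: PRIM2(mul) :: (λw. (if0 w then ((λp. ((λy. p) 3)) w) else (w - 7))) :: AP] | D=∅]
step 8: [S=[-4 :: 9] | E=∅ | C=[7 :: PRIM2(add) :: PRIM2(mul) :: (λw. (if0 w then ((λp. ((λy. p) 3)) w) else (w - 7))) :: AP] | D=∅]
step 9: [S=[7 :: -4 :: 9] | E=∅ | C=[PRIM2(add) :: PRIM2(mul) :: (λw. (if0 w then ((λp. ((λy. p) 3)) w) else (w - 7))) :: AP] | D=∅]
step 10: [S=[3 :: 9] | E=∅ | C=[PRIM2(mul) :: (λw. (if0 w then ((λp. ((λy. p) 3)) w) else (w - 7))) :: AP] | D=∅]
step 11: [S=[27] | E=∅ | C=[(λw. (if0 w then ((λp. ((λy. p) 3)) w) else (w - 7))) :: AP] | D=∅]
step 12: [S=[clo(λw. (if0 w then ((λp. ((λy. p) 3)) w) else (w - 7)), ∅) :: 27] | E=∅ | C=[AP] | D=∅]
step 13: [S=∅ | E={w↦27} | C=[(if0 w then ((λp. ((λy. p) 3)) w) else (w - 7))] | D=[(∅, ∅, ∅)]]
step 14: [S=∅ | E={w↦27} | C=[w :: SEL] | D=[(∅, ∅, ∅)]]
step 15: [S=[27] | E={w↦27} | C=[SEL] | D=[(∅, ∅, ∅)]]
step 16: [S=∅ | E={w↦27} | C=[(w - 7)] | D=[(∅, ∅, ∅)]]
step 17: [S=∅ | E={w↦27} | C=[w :: 7 :: PRIM2(sub)] | D=[(∅, ∅, ∅)]]
step 18: [S=[27] | E={w↦27} | C=[7 :: PRIM2(sub)] | D=[(∅, ∅, ∅)]]
step 19: [S=[7 :: 27] | E={w↦27} | C=[PRIM2(sub)] | D=[(∅, ∅, ∅)]]
step 20: [S=[20] | E={w↦27} | C=∅ | D=[(∅, ∅, ∅)]]
step 21: [S=[20] | E=∅ | C=∅ | D=∅]
→ final value 20

Answer: 20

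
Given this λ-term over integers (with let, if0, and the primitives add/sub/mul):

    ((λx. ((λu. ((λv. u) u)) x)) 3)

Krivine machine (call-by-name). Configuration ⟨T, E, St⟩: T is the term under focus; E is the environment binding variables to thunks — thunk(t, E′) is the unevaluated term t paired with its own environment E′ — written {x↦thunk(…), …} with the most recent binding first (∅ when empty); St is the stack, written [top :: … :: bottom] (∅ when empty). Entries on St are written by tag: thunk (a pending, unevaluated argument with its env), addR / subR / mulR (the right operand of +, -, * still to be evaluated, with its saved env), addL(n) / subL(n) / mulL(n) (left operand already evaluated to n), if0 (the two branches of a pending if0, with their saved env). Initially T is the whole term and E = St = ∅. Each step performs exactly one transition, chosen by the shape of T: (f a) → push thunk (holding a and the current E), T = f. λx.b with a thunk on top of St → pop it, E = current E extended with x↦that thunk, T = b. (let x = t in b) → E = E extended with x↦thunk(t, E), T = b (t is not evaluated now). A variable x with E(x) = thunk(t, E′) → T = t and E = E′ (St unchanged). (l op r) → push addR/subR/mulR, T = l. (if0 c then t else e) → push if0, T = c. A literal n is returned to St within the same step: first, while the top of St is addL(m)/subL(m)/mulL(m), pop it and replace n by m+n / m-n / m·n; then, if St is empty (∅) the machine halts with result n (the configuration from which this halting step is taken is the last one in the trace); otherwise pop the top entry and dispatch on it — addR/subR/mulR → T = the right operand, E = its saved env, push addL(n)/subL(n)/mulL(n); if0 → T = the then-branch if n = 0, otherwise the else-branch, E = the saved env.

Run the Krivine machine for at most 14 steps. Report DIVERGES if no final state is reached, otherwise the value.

[0] <T=((λx. ((λu. ((λv. u) u)) x)) 3), E=∅, St=∅>
[1] <T=(λx. ((λu. ((λv. u) u)) x)), E=∅, St=[thunk]>
[2] <T=((λu. ((λv. u) u)) x), E={x↦thunk(3, ∅)}, St=∅>
[3] <T=(λu. ((λv. u) u)), E={x↦thunk(3, ∅)}, St=[thunk]>
[4] <T=((λv. u) u), E={u↦thunk(x, {x↦thunk(3, ∅)}), x↦thunk(3, ∅)}, St=∅>
[5] <T=(λv. u), E={u↦thunk(x, {x↦thunk(3, ∅)}), x↦thunk(3, ∅)}, St=[thunk]>
[6] <T=u, E={v↦thunk(u, {u↦thunk(x, {x↦thunk(3, ∅)}), x↦thunk(3, ∅)}), u↦thunk(x, {x↦thunk(3, ∅)}), x↦thunk(3, ∅)}, St=∅>
[7] <T=x, E={x↦thunk(3, ∅)}, St=∅>
[8] <T=3, E=∅, St=∅>
→ final value 3

Answer: 3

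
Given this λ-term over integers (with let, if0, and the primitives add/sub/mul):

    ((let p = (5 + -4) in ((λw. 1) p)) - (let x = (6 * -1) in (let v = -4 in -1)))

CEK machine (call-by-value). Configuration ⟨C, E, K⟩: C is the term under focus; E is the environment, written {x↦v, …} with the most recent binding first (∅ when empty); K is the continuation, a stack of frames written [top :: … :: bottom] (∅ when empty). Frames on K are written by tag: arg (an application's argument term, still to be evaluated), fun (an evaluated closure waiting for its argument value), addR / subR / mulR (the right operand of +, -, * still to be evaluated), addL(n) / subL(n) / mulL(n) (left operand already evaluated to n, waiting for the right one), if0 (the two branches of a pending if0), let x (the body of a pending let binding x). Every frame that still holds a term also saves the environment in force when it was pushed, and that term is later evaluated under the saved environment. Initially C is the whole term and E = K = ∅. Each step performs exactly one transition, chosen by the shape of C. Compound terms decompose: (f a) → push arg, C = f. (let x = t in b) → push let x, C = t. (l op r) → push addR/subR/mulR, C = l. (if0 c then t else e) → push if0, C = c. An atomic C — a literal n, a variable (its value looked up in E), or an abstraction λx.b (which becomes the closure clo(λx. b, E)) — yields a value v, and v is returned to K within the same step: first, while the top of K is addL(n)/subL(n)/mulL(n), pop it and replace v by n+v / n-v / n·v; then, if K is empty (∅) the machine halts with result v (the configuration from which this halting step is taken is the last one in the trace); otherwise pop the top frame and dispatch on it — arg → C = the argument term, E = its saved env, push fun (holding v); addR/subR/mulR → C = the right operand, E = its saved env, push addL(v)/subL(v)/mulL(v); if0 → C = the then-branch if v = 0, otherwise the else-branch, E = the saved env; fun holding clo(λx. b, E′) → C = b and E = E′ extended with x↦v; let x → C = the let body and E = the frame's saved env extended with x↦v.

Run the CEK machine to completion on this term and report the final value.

Answer: 2

Derivation:
0. [C=((let p = (5 + -4) in ((λw. 1) p)) - (let x = (6 * -1) in (let v = -4 in -1))) | E=∅ | K=∅]
1. [C=(let p = (5 + -4) in ((λw. 1) p)) | E=∅ | K=[subR]]
2. [C=(5 + -4) | E=∅ | K=[let p :: subR]]
3. [C=5 | E=∅ | K=[addR :: let p :: subR]]
4. [C=-4 | E=∅ | K=[addL(5) :: let p :: subR]]
5. [C=((λw. 1) p) | E={p↦1} | K=[subR]]
6. [C=(λw. 1) | E={p↦1} | K=[arg :: subR]]
7. [C=p | E={p↦1} | K=[fun :: subR]]
8. [C=1 | E={w↦1, p↦1} | K=[subR]]
9. [C=(let x = (6 * -1) in (let v = -4 in -1)) | E=∅ | K=[subL(1)]]
10. [C=(6 * -1) | E=∅ | K=[let x :: subL(1)]]
11. [C=6 | E=∅ | K=[mulR :: let x :: subL(1)]]
12. [C=-1 | E=∅ | K=[mulL(6) :: let x :: subL(1)]]
13. [C=(let v = -4 in -1) | E={x↦-6} | K=[subL(1)]]
14. [C=-4 | E={x↦-6} | K=[let v :: subL(1)]]
15. [C=-1 | E={v↦-4, x↦-6} | K=[subL(1)]]
→ final value 2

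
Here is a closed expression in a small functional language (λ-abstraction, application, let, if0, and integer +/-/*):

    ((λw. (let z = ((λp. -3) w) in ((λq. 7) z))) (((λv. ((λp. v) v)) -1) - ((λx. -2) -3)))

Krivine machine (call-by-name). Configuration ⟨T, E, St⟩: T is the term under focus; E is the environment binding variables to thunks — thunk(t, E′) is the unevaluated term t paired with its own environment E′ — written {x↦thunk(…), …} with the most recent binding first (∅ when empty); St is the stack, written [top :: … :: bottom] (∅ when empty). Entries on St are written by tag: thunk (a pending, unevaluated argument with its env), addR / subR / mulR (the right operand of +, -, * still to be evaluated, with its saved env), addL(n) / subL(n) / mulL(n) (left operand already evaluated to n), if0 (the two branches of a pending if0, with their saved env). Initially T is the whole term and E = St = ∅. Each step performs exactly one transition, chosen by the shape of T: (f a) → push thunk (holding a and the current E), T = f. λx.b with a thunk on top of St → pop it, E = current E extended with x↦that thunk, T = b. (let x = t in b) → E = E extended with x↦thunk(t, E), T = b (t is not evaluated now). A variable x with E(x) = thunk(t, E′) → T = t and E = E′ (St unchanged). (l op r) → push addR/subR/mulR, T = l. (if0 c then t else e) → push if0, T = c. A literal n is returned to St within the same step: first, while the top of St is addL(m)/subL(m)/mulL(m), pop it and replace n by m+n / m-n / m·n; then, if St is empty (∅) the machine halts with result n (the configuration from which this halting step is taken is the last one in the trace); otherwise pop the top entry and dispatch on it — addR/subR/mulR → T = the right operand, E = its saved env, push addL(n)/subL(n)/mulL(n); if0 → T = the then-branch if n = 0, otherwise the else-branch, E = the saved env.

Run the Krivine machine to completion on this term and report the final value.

0. [T=((λw. (let z = ((λp. -3) w) in ((λq. 7) z))) (((λv. ((λp. v) v)) -1) - ((λx. -2) -3))) | E=∅ | St=∅]
1. [T=(λw. (let z = ((λp. -3) w) in ((λq. 7) z))) | E=∅ | St=[thunk]]
2. [T=(let z = ((λp. -3) w) in ((λq. 7) z)) | E={w↦thunk((((λv. ((λp. v) v)) -1) - ((λx. -2) -3)), ∅)} | St=∅]
3. [T=((λq. 7) z) | E={z↦thunk(((λp. -3) w), {w↦thunk((((λv. ((λp. v) v)) -1) - ((λx. -2) -3)), ∅)}), w↦thunk((((λv. ((λp. v) v)) -1) - ((λx. -2) -3)), ∅)} | St=∅]
4. [T=(λq. 7) | E={z↦thunk(((λp. -3) w), {w↦thunk((((λv. ((λp. v) v)) -1) - ((λx. -2) -3)), ∅)}), w↦thunk((((λv. ((λp. v) v)) -1) - ((λx. -2) -3)), ∅)} | St=[thunk]]
5. [T=7 | E={q↦thunk(z, {z↦thunk(((λp. -3) w), {w↦thunk((((λv. ((λp. v) v)) -1) - ((λx. -2) -3)), ∅)}), w↦thunk((((λv. ((λp. v) v)) -1) - ((λx. -2) -3)), ∅)}), z↦thunk(((λp. -3) w), {w↦thunk((((λv. ((λp. v) v)) -1) - ((λx. -2) -3)), ∅)}), w↦thunk((((λv. ((λp. v) v)) -1) - ((λx. -2) -3)), ∅)} | St=∅]
→ final value 7

Answer: 7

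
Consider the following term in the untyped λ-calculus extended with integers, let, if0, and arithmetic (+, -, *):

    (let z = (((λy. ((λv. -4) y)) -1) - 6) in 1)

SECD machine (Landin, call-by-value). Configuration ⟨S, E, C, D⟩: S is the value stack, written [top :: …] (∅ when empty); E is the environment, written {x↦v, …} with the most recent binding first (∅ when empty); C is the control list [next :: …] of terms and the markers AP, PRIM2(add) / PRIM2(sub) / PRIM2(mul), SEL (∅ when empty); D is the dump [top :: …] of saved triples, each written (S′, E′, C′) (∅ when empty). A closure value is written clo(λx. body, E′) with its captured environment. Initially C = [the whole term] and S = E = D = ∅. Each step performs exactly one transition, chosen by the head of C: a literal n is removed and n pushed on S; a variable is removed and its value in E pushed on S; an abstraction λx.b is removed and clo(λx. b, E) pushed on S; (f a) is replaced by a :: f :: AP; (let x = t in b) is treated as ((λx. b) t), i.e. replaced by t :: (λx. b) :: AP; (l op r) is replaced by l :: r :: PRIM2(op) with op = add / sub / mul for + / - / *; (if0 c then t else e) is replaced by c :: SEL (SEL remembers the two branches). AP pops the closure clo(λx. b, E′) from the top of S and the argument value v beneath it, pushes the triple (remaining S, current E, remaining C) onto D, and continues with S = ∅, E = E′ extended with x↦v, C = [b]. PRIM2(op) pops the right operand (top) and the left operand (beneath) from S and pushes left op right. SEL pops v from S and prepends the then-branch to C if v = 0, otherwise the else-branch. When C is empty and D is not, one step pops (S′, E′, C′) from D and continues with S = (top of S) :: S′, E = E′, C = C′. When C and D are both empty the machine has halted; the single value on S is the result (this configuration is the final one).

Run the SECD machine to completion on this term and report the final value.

Answer: 1

Derivation:
0. ⟨S=∅; E=∅; C=[(let z = (((λy. ((λv. -4) y)) -1) - 6) in 1)]; D=∅⟩
1. ⟨S=∅; E=∅; C=[(((λy. ((λv. -4) y)) -1) - 6) :: (λz. 1) :: AP]; D=∅⟩
2. ⟨S=∅; E=∅; C=[((λy. ((λv. -4) y)) -1) :: 6 :: PRIM2(sub) :: (λz. 1) :: AP]; D=∅⟩
3. ⟨S=∅; E=∅; C=[-1 :: (λy. ((λv. -4) y)) :: AP :: 6 :: PRIM2(sub) :: (λz. 1) :: AP]; D=∅⟩
4. ⟨S=[-1]; E=∅; C=[(λy. ((λv. -4) y)) :: AP :: 6 :: PRIM2(sub) :: (λz. 1) :: AP]; D=∅⟩
5. ⟨S=[clo(λy. ((λv. -4) y), ∅) :: -1]; E=∅; C=[AP :: 6 :: PRIM2(sub) :: (λz. 1) :: AP]; D=∅⟩
6. ⟨S=∅; E={y↦-1}; C=[((λv. -4) y)]; D=[(∅, ∅, [6 :: PRIM2(sub) :: (λz. 1) :: AP])]⟩
7. ⟨S=∅; E={y↦-1}; C=[y :: (λv. -4) :: AP]; D=[(∅, ∅, [6 :: PRIM2(sub) :: (λz. 1) :: AP])]⟩
8. ⟨S=[-1]; E={y↦-1}; C=[(λv. -4) :: AP]; D=[(∅, ∅, [6 :: PRIM2(sub) :: (λz. 1) :: AP])]⟩
9. ⟨S=[clo(λv. -4, {y↦-1}) :: -1]; E={y↦-1}; C=[AP]; D=[(∅, ∅, [6 :: PRIM2(sub) :: (λz. 1) :: AP])]⟩
10. ⟨S=∅; E={v↦-1, y↦-1}; C=[-4]; D=[(∅, {y↦-1}, ∅) :: (∅, ∅, [6 :: PRIM2(sub) :: (λz. 1) :: AP])]⟩
11. ⟨S=[-4]; E={v↦-1, y↦-1}; C=∅; D=[(∅, {y↦-1}, ∅) :: (∅, ∅, [6 :: PRIM2(sub) :: (λz. 1) :: AP])]⟩
12. ⟨S=[-4]; E={y↦-1}; C=∅; D=[(∅, ∅, [6 :: PRIM2(sub) :: (λz. 1) :: AP])]⟩
13. ⟨S=[-4]; E=∅; C=[6 :: PRIM2(sub) :: (λz. 1) :: AP]; D=∅⟩
14. ⟨S=[6 :: -4]; E=∅; C=[PRIM2(sub) :: (λz. 1) :: AP]; D=∅⟩
15. ⟨S=[-10]; E=∅; C=[(λz. 1) :: AP]; D=∅⟩
16. ⟨S=[clo(λz. 1, ∅) :: -10]; E=∅; C=[AP]; D=∅⟩
17. ⟨S=∅; E={z↦-10}; C=[1]; D=[(∅, ∅, ∅)]⟩
18. ⟨S=[1]; E={z↦-10}; C=∅; D=[(∅, ∅, ∅)]⟩
19. ⟨S=[1]; E=∅; C=∅; D=∅⟩
→ final value 1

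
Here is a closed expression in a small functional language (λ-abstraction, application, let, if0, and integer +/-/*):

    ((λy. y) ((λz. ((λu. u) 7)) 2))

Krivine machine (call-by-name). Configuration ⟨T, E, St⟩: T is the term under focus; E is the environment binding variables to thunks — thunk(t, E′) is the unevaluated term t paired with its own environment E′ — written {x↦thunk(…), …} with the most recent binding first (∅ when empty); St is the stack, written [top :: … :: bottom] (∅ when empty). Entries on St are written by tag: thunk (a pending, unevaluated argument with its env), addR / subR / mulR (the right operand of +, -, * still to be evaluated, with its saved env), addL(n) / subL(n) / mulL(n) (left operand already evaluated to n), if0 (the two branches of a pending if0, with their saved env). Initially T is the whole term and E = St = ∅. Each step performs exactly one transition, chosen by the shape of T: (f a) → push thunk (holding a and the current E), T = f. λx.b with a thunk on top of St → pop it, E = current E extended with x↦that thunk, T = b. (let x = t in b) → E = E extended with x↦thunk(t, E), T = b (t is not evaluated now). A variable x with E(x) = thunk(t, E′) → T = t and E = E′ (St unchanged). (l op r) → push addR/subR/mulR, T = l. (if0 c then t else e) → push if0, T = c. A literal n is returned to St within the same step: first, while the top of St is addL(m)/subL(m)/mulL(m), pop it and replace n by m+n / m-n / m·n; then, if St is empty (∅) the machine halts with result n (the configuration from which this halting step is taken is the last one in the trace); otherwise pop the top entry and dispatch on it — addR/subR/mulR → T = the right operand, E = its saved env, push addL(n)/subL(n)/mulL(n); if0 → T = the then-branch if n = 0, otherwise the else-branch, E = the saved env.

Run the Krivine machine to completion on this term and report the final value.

Answer: 7

Derivation:
[0] [T=((λy. y) ((λz. ((λu. u) 7)) 2)) | E=∅ | St=∅]
[1] [T=(λy. y) | E=∅ | St=[thunk]]
[2] [T=y | E={y↦thunk(((λz. ((λu. u) 7)) 2), ∅)} | St=∅]
[3] [T=((λz. ((λu. u) 7)) 2) | E=∅ | St=∅]
[4] [T=(λz. ((λu. u) 7)) | E=∅ | St=[thunk]]
[5] [T=((λu. u) 7) | E={z↦thunk(2, ∅)} | St=∅]
[6] [T=(λu. u) | E={z↦thunk(2, ∅)} | St=[thunk]]
[7] [T=u | E={u↦thunk(7, {z↦thunk(2, ∅)}), z↦thunk(2, ∅)} | St=∅]
[8] [T=7 | E={z↦thunk(2, ∅)} | St=∅]
→ final value 7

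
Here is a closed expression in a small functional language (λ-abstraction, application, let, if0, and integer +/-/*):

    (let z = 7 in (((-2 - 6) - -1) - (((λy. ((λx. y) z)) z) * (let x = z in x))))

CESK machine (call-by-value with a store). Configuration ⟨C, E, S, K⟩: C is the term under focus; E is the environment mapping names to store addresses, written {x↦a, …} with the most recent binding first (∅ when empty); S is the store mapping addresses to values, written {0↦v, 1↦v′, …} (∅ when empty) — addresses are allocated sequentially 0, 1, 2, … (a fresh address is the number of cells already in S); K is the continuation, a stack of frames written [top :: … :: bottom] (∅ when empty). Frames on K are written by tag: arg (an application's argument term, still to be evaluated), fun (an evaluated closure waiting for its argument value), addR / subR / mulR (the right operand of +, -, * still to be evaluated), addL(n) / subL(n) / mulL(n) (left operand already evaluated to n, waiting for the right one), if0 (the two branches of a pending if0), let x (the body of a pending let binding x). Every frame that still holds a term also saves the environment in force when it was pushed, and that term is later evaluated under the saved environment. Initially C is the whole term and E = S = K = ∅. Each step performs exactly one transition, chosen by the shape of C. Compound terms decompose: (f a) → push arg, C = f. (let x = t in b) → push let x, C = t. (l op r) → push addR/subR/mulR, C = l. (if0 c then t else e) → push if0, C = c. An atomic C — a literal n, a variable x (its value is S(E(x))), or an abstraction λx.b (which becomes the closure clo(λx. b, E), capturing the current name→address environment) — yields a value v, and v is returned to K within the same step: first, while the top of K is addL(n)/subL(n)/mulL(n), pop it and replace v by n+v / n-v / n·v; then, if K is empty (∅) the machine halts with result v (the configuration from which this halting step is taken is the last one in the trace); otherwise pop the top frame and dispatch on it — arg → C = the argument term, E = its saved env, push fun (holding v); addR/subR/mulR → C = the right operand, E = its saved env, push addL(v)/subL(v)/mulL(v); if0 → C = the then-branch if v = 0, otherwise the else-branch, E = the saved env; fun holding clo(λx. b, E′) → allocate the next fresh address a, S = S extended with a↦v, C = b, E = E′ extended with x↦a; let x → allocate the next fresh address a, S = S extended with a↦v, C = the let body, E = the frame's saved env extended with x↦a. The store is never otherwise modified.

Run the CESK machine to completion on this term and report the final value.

Answer: -56

Execution trace:
t=0: <C=(let z = 7 in (((-2 - 6) - -1) - (((λy. ((λx. y) z)) z) * (let x = z in x)))), E=∅, S=∅, K=∅>
t=1: <C=7, E=∅, S=∅, K=[let z]>
t=2: <C=(((-2 - 6) - -1) - (((λy. ((λx. y) z)) z) * (let x = z in x))), E={z↦0}, S={0↦7}, K=∅>
t=3: <C=((-2 - 6) - -1), E={z↦0}, S={0↦7}, K=[subR]>
t=4: <C=(-2 - 6), E={z↦0}, S={0↦7}, K=[subR :: subR]>
t=5: <C=-2, E={z↦0}, S={0↦7}, K=[subR :: subR :: subR]>
t=6: <C=6, E={z↦0}, S={0↦7}, K=[subL(-2) :: subR :: subR]>
t=7: <C=-1, E={z↦0}, S={0↦7}, K=[subL(-8) :: subR]>
t=8: <C=(((λy. ((λx. y) z)) z) * (let x = z in x)), E={z↦0}, S={0↦7}, K=[subL(-7)]>
t=9: <C=((λy. ((λx. y) z)) z), E={z↦0}, S={0↦7}, K=[mulR :: subL(-7)]>
t=10: <C=(λy. ((λx. y) z)), E={z↦0}, S={0↦7}, K=[arg :: mulR :: subL(-7)]>
t=11: <C=z, E={z↦0}, S={0↦7}, K=[fun :: mulR :: subL(-7)]>
t=12: <C=((λx. y) z), E={y↦1, z↦0}, S={0↦7, 1↦7}, K=[mulR :: subL(-7)]>
t=13: <C=(λx. y), E={y↦1, z↦0}, S={0↦7, 1↦7}, K=[arg :: mulR :: subL(-7)]>
t=14: <C=z, E={y↦1, z↦0}, S={0↦7, 1↦7}, K=[fun :: mulR :: subL(-7)]>
t=15: <C=y, E={x↦2, y↦1, z↦0}, S={0↦7, 1↦7, 2↦7}, K=[mulR :: subL(-7)]>
t=16: <C=(let x = z in x), E={z↦0}, S={0↦7, 1↦7, 2↦7}, K=[mulL(7) :: subL(-7)]>
t=17: <C=z, E={z↦0}, S={0↦7, 1↦7, 2↦7}, K=[let x :: mulL(7) :: subL(-7)]>
t=18: <C=x, E={x↦3, z↦0}, S={0↦7, 1↦7, 2↦7, 3↦7}, K=[mulL(7) :: subL(-7)]>
→ final value -56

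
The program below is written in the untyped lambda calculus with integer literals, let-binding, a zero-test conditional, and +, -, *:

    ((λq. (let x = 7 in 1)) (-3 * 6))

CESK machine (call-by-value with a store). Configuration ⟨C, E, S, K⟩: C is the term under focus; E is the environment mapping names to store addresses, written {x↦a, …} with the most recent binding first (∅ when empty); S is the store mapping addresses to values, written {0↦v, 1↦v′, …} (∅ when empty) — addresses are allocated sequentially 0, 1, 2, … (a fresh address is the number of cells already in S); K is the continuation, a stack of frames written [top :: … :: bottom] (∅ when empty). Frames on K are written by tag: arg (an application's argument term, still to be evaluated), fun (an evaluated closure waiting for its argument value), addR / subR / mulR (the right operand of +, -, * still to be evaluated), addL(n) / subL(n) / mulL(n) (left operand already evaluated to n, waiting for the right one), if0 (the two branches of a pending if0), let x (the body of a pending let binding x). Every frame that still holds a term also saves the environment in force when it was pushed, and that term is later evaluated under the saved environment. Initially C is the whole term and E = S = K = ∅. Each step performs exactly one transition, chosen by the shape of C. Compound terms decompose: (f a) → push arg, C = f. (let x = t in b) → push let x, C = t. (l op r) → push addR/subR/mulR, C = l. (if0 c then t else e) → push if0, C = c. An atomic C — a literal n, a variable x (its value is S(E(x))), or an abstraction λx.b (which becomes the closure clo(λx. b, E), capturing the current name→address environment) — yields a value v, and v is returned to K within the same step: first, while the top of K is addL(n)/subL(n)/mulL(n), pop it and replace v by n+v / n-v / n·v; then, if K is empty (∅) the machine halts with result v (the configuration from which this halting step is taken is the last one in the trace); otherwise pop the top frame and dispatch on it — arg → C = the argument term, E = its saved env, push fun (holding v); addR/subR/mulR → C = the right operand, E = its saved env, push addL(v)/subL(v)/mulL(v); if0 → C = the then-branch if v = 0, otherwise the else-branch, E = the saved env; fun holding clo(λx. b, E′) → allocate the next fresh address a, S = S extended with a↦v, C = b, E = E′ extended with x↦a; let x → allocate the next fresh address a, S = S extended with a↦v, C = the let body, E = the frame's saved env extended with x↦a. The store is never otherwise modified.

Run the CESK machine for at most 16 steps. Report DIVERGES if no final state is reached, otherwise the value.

0. [C=((λq. (let x = 7 in 1)) (-3 * 6)) | E=∅ | S=∅ | K=∅]
1. [C=(λq. (let x = 7 in 1)) | E=∅ | S=∅ | K=[arg]]
2. [C=(-3 * 6) | E=∅ | S=∅ | K=[fun]]
3. [C=-3 | E=∅ | S=∅ | K=[mulR :: fun]]
4. [C=6 | E=∅ | S=∅ | K=[mulL(-3) :: fun]]
5. [C=(let x = 7 in 1) | E={q↦0} | S={0↦-18} | K=∅]
6. [C=7 | E={q↦0} | S={0↦-18} | K=[let x]]
7. [C=1 | E={x↦1, q↦0} | S={0↦-18, 1↦7} | K=∅]
→ final value 1

Answer: 1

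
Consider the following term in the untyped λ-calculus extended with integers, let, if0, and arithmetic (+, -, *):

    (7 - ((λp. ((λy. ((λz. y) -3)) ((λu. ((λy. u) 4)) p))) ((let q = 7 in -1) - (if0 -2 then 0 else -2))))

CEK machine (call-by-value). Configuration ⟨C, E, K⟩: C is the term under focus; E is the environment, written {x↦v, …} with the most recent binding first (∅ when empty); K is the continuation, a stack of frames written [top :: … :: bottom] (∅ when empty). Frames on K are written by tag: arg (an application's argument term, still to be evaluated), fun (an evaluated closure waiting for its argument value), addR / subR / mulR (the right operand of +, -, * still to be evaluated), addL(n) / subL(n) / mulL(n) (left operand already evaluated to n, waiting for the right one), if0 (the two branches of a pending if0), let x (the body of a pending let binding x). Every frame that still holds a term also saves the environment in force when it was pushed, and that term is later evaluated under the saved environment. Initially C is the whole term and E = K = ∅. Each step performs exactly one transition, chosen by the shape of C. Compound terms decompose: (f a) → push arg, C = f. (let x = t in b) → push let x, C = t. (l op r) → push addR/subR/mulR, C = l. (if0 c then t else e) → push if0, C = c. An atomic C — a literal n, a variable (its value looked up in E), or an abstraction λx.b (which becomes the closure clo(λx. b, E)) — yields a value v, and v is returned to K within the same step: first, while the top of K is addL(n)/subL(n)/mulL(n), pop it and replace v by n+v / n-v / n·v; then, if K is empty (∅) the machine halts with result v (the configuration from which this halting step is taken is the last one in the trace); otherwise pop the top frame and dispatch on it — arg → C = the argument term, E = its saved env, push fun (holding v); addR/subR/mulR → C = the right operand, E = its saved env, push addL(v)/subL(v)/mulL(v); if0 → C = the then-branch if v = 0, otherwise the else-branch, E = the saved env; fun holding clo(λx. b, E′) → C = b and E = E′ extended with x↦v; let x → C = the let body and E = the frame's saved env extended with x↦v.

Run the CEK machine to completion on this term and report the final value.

Answer: 6

Execution trace:
0. ⟨C=(7 - ((λp. ((λy. ((λz. y) -3)) ((λu. ((λy. u) 4)) p))) ((let q = 7 in -1) - (if0 -2 then 0 else -2)))); E=∅; K=∅⟩
1. ⟨C=7; E=∅; K=[subR]⟩
2. ⟨C=((λp. ((λy. ((λz. y) -3)) ((λu. ((λy. u) 4)) p))) ((let q = 7 in -1) - (if0 -2 then 0 else -2))); E=∅; K=[subL(7)]⟩
3. ⟨C=(λp. ((λy. ((λz. y) -3)) ((λu. ((λy. u) 4)) p))); E=∅; K=[arg :: subL(7)]⟩
4. ⟨C=((let q = 7 in -1) - (if0 -2 then 0 else -2)); E=∅; K=[fun :: subL(7)]⟩
5. ⟨C=(let q = 7 in -1); E=∅; K=[subR :: fun :: subL(7)]⟩
6. ⟨C=7; E=∅; K=[let q :: subR :: fun :: subL(7)]⟩
7. ⟨C=-1; E={q↦7}; K=[subR :: fun :: subL(7)]⟩
8. ⟨C=(if0 -2 then 0 else -2); E=∅; K=[subL(-1) :: fun :: subL(7)]⟩
9. ⟨C=-2; E=∅; K=[if0 :: subL(-1) :: fun :: subL(7)]⟩
10. ⟨C=-2; E=∅; K=[subL(-1) :: fun :: subL(7)]⟩
11. ⟨C=((λy. ((λz. y) -3)) ((λu. ((λy. u) 4)) p)); E={p↦1}; K=[subL(7)]⟩
12. ⟨C=(λy. ((λz. y) -3)); E={p↦1}; K=[arg :: subL(7)]⟩
13. ⟨C=((λu. ((λy. u) 4)) p); E={p↦1}; K=[fun :: subL(7)]⟩
14. ⟨C=(λu. ((λy. u) 4)); E={p↦1}; K=[arg :: fun :: subL(7)]⟩
15. ⟨C=p; E={p↦1}; K=[fun :: fun :: subL(7)]⟩
16. ⟨C=((λy. u) 4); E={u↦1, p↦1}; K=[fun :: subL(7)]⟩
17. ⟨C=(λy. u); E={u↦1, p↦1}; K=[arg :: fun :: subL(7)]⟩
18. ⟨C=4; E={u↦1, p↦1}; K=[fun :: fun :: subL(7)]⟩
19. ⟨C=u; E={y↦4, u↦1, p↦1}; K=[fun :: subL(7)]⟩
20. ⟨C=((λz. y) -3); E={y↦1, p↦1}; K=[subL(7)]⟩
21. ⟨C=(λz. y); E={y↦1, p↦1}; K=[arg :: subL(7)]⟩
22. ⟨C=-3; E={y↦1, p↦1}; K=[fun :: subL(7)]⟩
23. ⟨C=y; E={z↦-3, y↦1, p↦1}; K=[subL(7)]⟩
→ final value 6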